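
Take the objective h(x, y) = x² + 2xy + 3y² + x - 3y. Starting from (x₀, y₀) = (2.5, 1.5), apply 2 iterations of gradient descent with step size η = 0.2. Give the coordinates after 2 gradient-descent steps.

∇h = (2x + 2y + 1, 2x + 6y - 3)
(x₁, y₁) = (2.5, 1.5) − 0.2·(9, 11) = (0.7, -0.7)
(x₂, y₂) = (0.7, -0.7) − 0.2·(1, -5.8) = (0.5, 0.46)

(0.5, 0.46)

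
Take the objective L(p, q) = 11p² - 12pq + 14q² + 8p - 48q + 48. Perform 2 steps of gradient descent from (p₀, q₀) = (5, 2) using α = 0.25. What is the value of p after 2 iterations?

∇L = (22p - 12q + 8, -12p + 28q - 48)
(p₁, q₁) = (5, 2) − 0.25·(94, -52) = (-18.5, 15)
(p₂, q₂) = (-18.5, 15) − 0.25·(-579, 594) = (126.25, -133.5)
p = 126.25

126.25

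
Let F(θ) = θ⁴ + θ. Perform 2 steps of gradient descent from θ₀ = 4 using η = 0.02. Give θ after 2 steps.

F′(θ) = 4θ³ + 1
Step 1: F′(4) = 257; θ₁ = 4 − 0.02·257 = -1.14
Step 2: F′(-1.14) = -4.926176; θ₂ = -1.14 − 0.02·(-4.926176) = -1.04147648

-1.04147648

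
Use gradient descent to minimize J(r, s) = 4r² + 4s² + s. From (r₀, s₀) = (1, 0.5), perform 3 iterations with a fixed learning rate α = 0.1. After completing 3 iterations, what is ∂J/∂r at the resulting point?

0.064

∇J = (8r, 8s + 1)
(r₁, s₁) = (1, 0.5) − 0.1·(8, 5) = (0.2, 0)
(r₂, s₂) = (0.2, 0) − 0.1·(1.6, 1) = (0.04, -0.1)
(r₃, s₃) = (0.04, -0.1) − 0.1·(0.32, 0.2) = (0.008, -0.12)
∂J/∂r at (0.008, -0.12) = 0.064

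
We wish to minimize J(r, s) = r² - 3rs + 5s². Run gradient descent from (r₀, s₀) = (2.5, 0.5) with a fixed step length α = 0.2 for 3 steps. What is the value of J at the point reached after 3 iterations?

∇J = (2r - 3s, -3r + 10s)
Step 1: at (2.5, 0.5), ∇J = (3.5, -2.5) → (2.5, 0.5) − 0.2·(3.5, -2.5) = (1.8, 1)
Step 2: at (1.8, 1), ∇J = (0.6, 4.6) → (1.8, 1) − 0.2·(0.6, 4.6) = (1.68, 0.08)
Step 3: at (1.68, 0.08), ∇J = (3.12, -4.24) → (1.68, 0.08) − 0.2·(3.12, -4.24) = (1.056, 0.928)
J(1.056, 0.928) = 2.481152

2.481152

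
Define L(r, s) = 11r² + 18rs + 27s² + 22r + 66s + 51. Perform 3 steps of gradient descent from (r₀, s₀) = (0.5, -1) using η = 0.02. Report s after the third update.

-1.28368

∇L = (22r + 18s + 22, 18r + 54s + 66)
Step 1: at (0.5, -1), ∇L = (15, 21) → (0.5, -1) − 0.02·(15, 21) = (0.2, -1.42)
Step 2: at (0.2, -1.42), ∇L = (0.84, -7.08) → (0.2, -1.42) − 0.02·(0.84, -7.08) = (0.1832, -1.2784)
Step 3: at (0.1832, -1.2784), ∇L = (3.0192, 0.264) → (0.1832, -1.2784) − 0.02·(3.0192, 0.264) = (0.122816, -1.28368)
s = -1.28368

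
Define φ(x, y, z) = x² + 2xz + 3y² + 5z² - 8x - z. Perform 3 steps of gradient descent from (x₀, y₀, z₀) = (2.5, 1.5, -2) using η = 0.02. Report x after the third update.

∇φ = (2x + 2z - 8, 6y, 2x + 10z - 1)
(x₁, y₁, z₁) = (2.5, 1.5, -2) − 0.02·(-7, 9, -16) = (2.64, 1.32, -1.68)
(x₂, y₂, z₂) = (2.64, 1.32, -1.68) − 0.02·(-6.08, 7.92, -12.52) = (2.7616, 1.1616, -1.4296)
(x₃, y₃, z₃) = (2.7616, 1.1616, -1.4296) − 0.02·(-5.336, 6.9696, -9.7728) = (2.86832, 1.022208, -1.234144)
x = 2.86832

2.86832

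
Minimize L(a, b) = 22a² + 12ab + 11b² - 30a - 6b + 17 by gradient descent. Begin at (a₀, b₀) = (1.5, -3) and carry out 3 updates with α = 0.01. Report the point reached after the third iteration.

(1.348368, -1.702488)

∇L = (44a + 12b - 30, 12a + 22b - 6)
(a₁, b₁) = (1.5, -3) − 0.01·(0, -54) = (1.5, -2.46)
(a₂, b₂) = (1.5, -2.46) − 0.01·(6.48, -42.12) = (1.4352, -2.0388)
(a₃, b₃) = (1.4352, -2.0388) − 0.01·(8.6832, -33.6312) = (1.348368, -1.702488)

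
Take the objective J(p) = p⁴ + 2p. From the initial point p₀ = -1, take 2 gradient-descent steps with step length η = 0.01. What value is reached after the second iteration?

J′(p) = 4p³ + 2
p₁ = -1 − 0.01·(-2) = -0.98
p₂ = -0.98 − 0.01·(-1.764768) = -0.96235232

-0.96235232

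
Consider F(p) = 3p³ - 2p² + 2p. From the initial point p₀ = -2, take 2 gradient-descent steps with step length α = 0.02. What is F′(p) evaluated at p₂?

222.129221723136

F′(p) = 9p² - 4p + 2
Step 1: F′(-2) = 46; p₁ = -2 − 0.02·46 = -2.92
Step 2: F′(-2.92) = 90.4176; p₂ = -2.92 − 0.02·90.4176 = -4.728352
F′(p) at (-4.728352) = 222.129221723136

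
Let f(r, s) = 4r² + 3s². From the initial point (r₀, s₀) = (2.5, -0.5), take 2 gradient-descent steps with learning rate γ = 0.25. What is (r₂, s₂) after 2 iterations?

(2.5, -0.125)

∇f = (8r, 6s)
(r₁, s₁) = (2.5, -0.5) − 0.25·(20, -3) = (-2.5, 0.25)
(r₂, s₂) = (-2.5, 0.25) − 0.25·(-20, 1.5) = (2.5, -0.125)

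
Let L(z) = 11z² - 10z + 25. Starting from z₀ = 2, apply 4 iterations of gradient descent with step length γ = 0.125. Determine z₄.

L′(z) = 22z - 10
Step 1: L′(2) = 34; z₁ = 2 − 0.125·34 = -2.25
Step 2: L′(-2.25) = -59.5; z₂ = -2.25 − 0.125·(-59.5) = 5.1875
Step 3: L′(5.1875) = 104.125; z₃ = 5.1875 − 0.125·104.125 = -7.828125
Step 4: L′(-7.828125) = -182.21875; z₄ = -7.828125 − 0.125·(-182.21875) = 14.94921875

14.94921875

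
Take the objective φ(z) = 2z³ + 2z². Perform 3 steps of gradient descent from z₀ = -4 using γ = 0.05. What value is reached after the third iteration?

φ′(z) = 6z² + 4z
z₁ = -4 − 0.05·80 = -8
z₂ = -8 − 0.05·352 = -25.6
z₃ = -25.6 − 0.05·3829.76 = -217.088

-217.088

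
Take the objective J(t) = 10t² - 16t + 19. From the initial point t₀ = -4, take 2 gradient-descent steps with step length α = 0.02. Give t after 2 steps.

-0.928

J′(t) = 20t - 16
t₁ = -4 − 0.02·(-96) = -2.08
t₂ = -2.08 − 0.02·(-57.6) = -0.928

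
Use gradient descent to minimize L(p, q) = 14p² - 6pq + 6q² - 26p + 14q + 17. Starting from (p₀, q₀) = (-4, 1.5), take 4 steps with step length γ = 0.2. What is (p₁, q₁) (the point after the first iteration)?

(25.4, -9.7)

∇L = (28p - 6q - 26, -6p + 12q + 14)
Step 1: at (-4, 1.5), ∇L = (-147, 56) → (-4, 1.5) − 0.2·(-147, 56) = (25.4, -9.7)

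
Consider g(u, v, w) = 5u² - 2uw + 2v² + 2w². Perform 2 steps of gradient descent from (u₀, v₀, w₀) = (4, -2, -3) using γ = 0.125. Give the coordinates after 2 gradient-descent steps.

∇g = (10u - 2w, 4v, -2u + 4w)
Step 1: at (4, -2, -3), ∇g = (46, -8, -20) → (4, -2, -3) − 0.125·(46, -8, -20) = (-1.75, -1, -0.5)
Step 2: at (-1.75, -1, -0.5), ∇g = (-16.5, -4, 1.5) → (-1.75, -1, -0.5) − 0.125·(-16.5, -4, 1.5) = (0.3125, -0.5, -0.6875)

(0.3125, -0.5, -0.6875)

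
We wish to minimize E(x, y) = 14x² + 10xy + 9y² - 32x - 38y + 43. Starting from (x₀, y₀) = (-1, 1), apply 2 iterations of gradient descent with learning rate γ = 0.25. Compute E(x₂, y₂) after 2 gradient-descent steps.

161159.375

∇E = (28x + 10y - 32, 10x + 18y - 38)
(x₁, y₁) = (-1, 1) − 0.25·(-50, -30) = (11.5, 8.5)
(x₂, y₂) = (11.5, 8.5) − 0.25·(375, 230) = (-82.25, -49)
E(-82.25, -49) = 161159.375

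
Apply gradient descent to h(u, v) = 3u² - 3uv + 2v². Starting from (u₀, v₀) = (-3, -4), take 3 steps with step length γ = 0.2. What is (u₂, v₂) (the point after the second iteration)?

(-1.2, -1.6)

∇h = (6u - 3v, -3u + 4v)
(u₁, v₁) = (-3, -4) − 0.2·(-6, -7) = (-1.8, -2.6)
(u₂, v₂) = (-1.8, -2.6) − 0.2·(-3, -5) = (-1.2, -1.6)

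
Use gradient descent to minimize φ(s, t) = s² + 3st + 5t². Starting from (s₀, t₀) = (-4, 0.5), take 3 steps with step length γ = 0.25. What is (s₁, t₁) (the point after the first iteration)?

∇φ = (2s + 3t, 3s + 10t)
(s₁, t₁) = (-4, 0.5) − 0.25·(-6.5, -7) = (-2.375, 2.25)

(-2.375, 2.25)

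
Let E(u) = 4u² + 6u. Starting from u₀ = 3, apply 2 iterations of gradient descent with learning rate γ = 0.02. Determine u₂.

1.896

E′(u) = 8u + 6
Step 1: E′(3) = 30; u₁ = 3 − 0.02·30 = 2.4
Step 2: E′(2.4) = 25.2; u₂ = 2.4 − 0.02·25.2 = 1.896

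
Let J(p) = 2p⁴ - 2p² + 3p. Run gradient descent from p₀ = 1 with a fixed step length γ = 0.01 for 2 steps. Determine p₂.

0.87285144

J′(p) = 8p³ - 4p + 3
p₁ = 1 − 0.01·7 = 0.93
p₂ = 0.93 − 0.01·5.714856 = 0.87285144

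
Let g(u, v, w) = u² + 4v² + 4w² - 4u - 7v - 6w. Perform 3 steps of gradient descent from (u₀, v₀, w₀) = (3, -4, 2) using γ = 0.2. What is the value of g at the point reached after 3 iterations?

-4.539008

∇g = (2u - 4, 8v - 7, 8w - 6)
(u₁, v₁, w₁) = (3, -4, 2) − 0.2·(2, -39, 10) = (2.6, 3.8, 0)
(u₂, v₂, w₂) = (2.6, 3.8, 0) − 0.2·(1.2, 23.4, -6) = (2.36, -0.88, 1.2)
(u₃, v₃, w₃) = (2.36, -0.88, 1.2) − 0.2·(0.72, -14.04, 3.6) = (2.216, 1.928, 0.48)
g(2.216, 1.928, 0.48) = -4.539008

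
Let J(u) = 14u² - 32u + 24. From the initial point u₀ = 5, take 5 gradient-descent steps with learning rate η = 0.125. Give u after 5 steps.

-375.53125

J′(u) = 28u - 32
u₁ = 5 − 0.125·108 = -8.5
u₂ = -8.5 − 0.125·(-270) = 25.25
u₃ = 25.25 − 0.125·675 = -59.125
u₄ = -59.125 − 0.125·(-1687.5) = 151.8125
u₅ = 151.8125 − 0.125·4218.75 = -375.53125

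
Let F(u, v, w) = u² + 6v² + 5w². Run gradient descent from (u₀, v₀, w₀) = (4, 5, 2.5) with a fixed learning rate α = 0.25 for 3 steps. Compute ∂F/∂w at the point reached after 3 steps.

-84.375

∇F = (2u, 12v, 10w)
(u₁, v₁, w₁) = (4, 5, 2.5) − 0.25·(8, 60, 25) = (2, -10, -3.75)
(u₂, v₂, w₂) = (2, -10, -3.75) − 0.25·(4, -120, -37.5) = (1, 20, 5.625)
(u₃, v₃, w₃) = (1, 20, 5.625) − 0.25·(2, 240, 56.25) = (0.5, -40, -8.4375)
∂F/∂w at (0.5, -40, -8.4375) = -84.375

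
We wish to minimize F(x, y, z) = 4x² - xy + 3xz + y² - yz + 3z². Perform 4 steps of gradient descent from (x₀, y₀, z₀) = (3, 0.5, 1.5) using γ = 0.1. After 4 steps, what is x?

∇F = (8x - y + 3z, -x + 2y - z, 3x - y + 6z)
Step 1: at (3, 0.5, 1.5), ∇F = (28, -3.5, 17.5) → (3, 0.5, 1.5) − 0.1·(28, -3.5, 17.5) = (0.2, 0.85, -0.25)
Step 2: at (0.2, 0.85, -0.25), ∇F = (0, 1.75, -1.75) → (0.2, 0.85, -0.25) − 0.1·(0, 1.75, -1.75) = (0.2, 0.675, -0.075)
Step 3: at (0.2, 0.675, -0.075), ∇F = (0.7, 1.225, -0.525) → (0.2, 0.675, -0.075) − 0.1·(0.7, 1.225, -0.525) = (0.13, 0.5525, -0.0225)
Step 4: at (0.13, 0.5525, -0.0225), ∇F = (0.42, 0.9975, -0.2975) → (0.13, 0.5525, -0.0225) − 0.1·(0.42, 0.9975, -0.2975) = (0.088, 0.45275, 0.00725)
x = 0.088

0.088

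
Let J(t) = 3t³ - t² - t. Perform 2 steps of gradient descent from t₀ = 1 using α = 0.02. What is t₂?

0.795808

J′(t) = 9t² - 2t - 1
t₁ = 1 − 0.02·6 = 0.88
t₂ = 0.88 − 0.02·4.2096 = 0.795808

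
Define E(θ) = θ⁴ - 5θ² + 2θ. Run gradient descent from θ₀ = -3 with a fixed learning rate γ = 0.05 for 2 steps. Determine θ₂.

0.9976

E′(θ) = 4θ³ - 10θ + 2
Step 1: E′(-3) = -76; θ₁ = -3 − 0.05·(-76) = 0.8
Step 2: E′(0.8) = -3.952; θ₂ = 0.8 − 0.05·(-3.952) = 0.9976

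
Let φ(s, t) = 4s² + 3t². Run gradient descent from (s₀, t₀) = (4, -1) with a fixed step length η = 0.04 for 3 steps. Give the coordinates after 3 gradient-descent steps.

∇φ = (8s, 6t)
Step 1: at (4, -1), ∇φ = (32, -6) → (4, -1) − 0.04·(32, -6) = (2.72, -0.76)
Step 2: at (2.72, -0.76), ∇φ = (21.76, -4.56) → (2.72, -0.76) − 0.04·(21.76, -4.56) = (1.8496, -0.5776)
Step 3: at (1.8496, -0.5776), ∇φ = (14.7968, -3.4656) → (1.8496, -0.5776) − 0.04·(14.7968, -3.4656) = (1.257728, -0.438976)

(1.257728, -0.438976)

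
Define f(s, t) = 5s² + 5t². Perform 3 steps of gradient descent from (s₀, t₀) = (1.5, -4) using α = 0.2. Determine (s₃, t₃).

∇f = (10s, 10t)
(s₁, t₁) = (1.5, -4) − 0.2·(15, -40) = (-1.5, 4)
(s₂, t₂) = (-1.5, 4) − 0.2·(-15, 40) = (1.5, -4)
(s₃, t₃) = (1.5, -4) − 0.2·(15, -40) = (-1.5, 4)

(-1.5, 4)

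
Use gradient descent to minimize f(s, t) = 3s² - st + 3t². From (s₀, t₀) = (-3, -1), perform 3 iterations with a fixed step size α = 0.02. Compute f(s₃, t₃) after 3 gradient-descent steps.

∇f = (6s - t, -s + 6t)
Step 1: at (-3, -1), ∇f = (-17, -3) → (-3, -1) − 0.02·(-17, -3) = (-2.66, -0.94)
Step 2: at (-2.66, -0.94), ∇f = (-15.02, -2.98) → (-2.66, -0.94) − 0.02·(-15.02, -2.98) = (-2.3596, -0.8804)
Step 3: at (-2.3596, -0.8804), ∇f = (-13.2772, -2.9228) → (-2.3596, -0.8804) − 0.02·(-13.2772, -2.9228) = (-2.094056, -0.821944)
f(-2.094056, -0.821944) = 13.460790645952

13.460790645952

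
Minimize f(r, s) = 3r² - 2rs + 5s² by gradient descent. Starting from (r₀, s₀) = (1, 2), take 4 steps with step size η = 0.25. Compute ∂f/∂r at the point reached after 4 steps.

-51.5

∇f = (6r - 2s, -2r + 10s)
(r₁, s₁) = (1, 2) − 0.25·(2, 18) = (0.5, -2.5)
(r₂, s₂) = (0.5, -2.5) − 0.25·(8, -26) = (-1.5, 4)
(r₃, s₃) = (-1.5, 4) − 0.25·(-17, 43) = (2.75, -6.75)
(r₄, s₄) = (2.75, -6.75) − 0.25·(30, -73) = (-4.75, 11.5)
∂f/∂r at (-4.75, 11.5) = -51.5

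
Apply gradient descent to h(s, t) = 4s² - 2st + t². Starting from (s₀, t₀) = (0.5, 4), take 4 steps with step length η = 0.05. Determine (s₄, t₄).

(0.7937, 2.86885)

∇h = (8s - 2t, -2s + 2t)
(s₁, t₁) = (0.5, 4) − 0.05·(-4, 7) = (0.7, 3.65)
(s₂, t₂) = (0.7, 3.65) − 0.05·(-1.7, 5.9) = (0.785, 3.355)
(s₃, t₃) = (0.785, 3.355) − 0.05·(-0.43, 5.14) = (0.8065, 3.098)
(s₄, t₄) = (0.8065, 3.098) − 0.05·(0.256, 4.583) = (0.7937, 2.86885)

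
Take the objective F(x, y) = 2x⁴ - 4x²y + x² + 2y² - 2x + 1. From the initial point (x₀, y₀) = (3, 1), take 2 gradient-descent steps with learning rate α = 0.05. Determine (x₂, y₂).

∇F = (8x³ - 8xy + 2x - 2, -4x² + 4y)
Step 1: at (3, 1), ∇F = (196, -32) → (3, 1) − 0.05·(196, -32) = (-6.8, 2.6)
Step 2: at (-6.8, 2.6), ∇F = (-2389.616, -174.56) → (-6.8, 2.6) − 0.05·(-2389.616, -174.56) = (112.6808, 11.328)

(112.6808, 11.328)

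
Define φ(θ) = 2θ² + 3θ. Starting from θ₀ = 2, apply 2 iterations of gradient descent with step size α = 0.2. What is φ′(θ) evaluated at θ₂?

0.44

φ′(θ) = 4θ + 3
Step 1: φ′(2) = 11; θ₁ = 2 − 0.2·11 = -0.2
Step 2: φ′(-0.2) = 2.2; θ₂ = -0.2 − 0.2·2.2 = -0.64
φ′(θ) at (-0.64) = 0.44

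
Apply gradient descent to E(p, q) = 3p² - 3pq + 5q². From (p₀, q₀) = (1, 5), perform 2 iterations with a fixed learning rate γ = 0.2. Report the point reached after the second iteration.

∇E = (6p - 3q, -3p + 10q)
(p₁, q₁) = (1, 5) − 0.2·(-9, 47) = (2.8, -4.4)
(p₂, q₂) = (2.8, -4.4) − 0.2·(30, -52.4) = (-3.2, 6.08)

(-3.2, 6.08)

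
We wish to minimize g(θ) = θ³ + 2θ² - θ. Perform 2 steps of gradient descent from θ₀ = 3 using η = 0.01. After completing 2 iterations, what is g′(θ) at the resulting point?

24.414084167472

g′(θ) = 3θ² + 4θ - 1
θ₁ = 3 − 0.01·38 = 2.62
θ₂ = 2.62 − 0.01·30.0732 = 2.319268
g′(θ) at (2.319268) = 24.414084167472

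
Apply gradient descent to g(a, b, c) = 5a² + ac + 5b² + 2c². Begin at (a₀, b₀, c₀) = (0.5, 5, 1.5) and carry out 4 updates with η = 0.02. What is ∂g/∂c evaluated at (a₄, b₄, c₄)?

4.33611048

∇g = (10a + c, 10b, a + 4c)
Step 1: at (0.5, 5, 1.5), ∇g = (6.5, 50, 6.5) → (0.5, 5, 1.5) − 0.02·(6.5, 50, 6.5) = (0.37, 4, 1.37)
Step 2: at (0.37, 4, 1.37), ∇g = (5.07, 40, 5.85) → (0.37, 4, 1.37) − 0.02·(5.07, 40, 5.85) = (0.2686, 3.2, 1.253)
Step 3: at (0.2686, 3.2, 1.253), ∇g = (3.939, 32, 5.2806) → (0.2686, 3.2, 1.253) − 0.02·(3.939, 32, 5.2806) = (0.18982, 2.56, 1.147388)
Step 4: at (0.18982, 2.56, 1.147388), ∇g = (3.045588, 25.6, 4.779372) → (0.18982, 2.56, 1.147388) − 0.02·(3.045588, 25.6, 4.779372) = (0.12890824, 2.048, 1.05180056)
∂g/∂c at (0.12890824, 2.048, 1.05180056) = 4.33611048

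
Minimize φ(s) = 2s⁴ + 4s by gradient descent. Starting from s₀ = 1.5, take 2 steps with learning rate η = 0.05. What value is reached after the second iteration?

φ′(s) = 8s³ + 4
Step 1: φ′(1.5) = 31; s₁ = 1.5 − 0.05·31 = -0.05
Step 2: φ′(-0.05) = 3.999; s₂ = -0.05 − 0.05·3.999 = -0.24995

-0.24995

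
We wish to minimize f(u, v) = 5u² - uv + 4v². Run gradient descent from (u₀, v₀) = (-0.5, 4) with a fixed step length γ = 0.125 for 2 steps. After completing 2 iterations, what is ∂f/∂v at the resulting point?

∇f = (10u - v, -u + 8v)
(u₁, v₁) = (-0.5, 4) − 0.125·(-9, 32.5) = (0.625, -0.0625)
(u₂, v₂) = (0.625, -0.0625) − 0.125·(6.3125, -1.125) = (-0.1640625, 0.078125)
∂f/∂v at (-0.1640625, 0.078125) = 0.7890625

0.7890625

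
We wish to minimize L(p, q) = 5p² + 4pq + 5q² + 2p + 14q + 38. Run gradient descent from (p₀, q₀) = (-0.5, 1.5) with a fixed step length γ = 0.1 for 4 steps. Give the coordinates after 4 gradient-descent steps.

∇L = (10p + 4q + 2, 4p + 10q + 14)
(p₁, q₁) = (-0.5, 1.5) − 0.1·(3, 27) = (-0.8, -1.2)
(p₂, q₂) = (-0.8, -1.2) − 0.1·(-10.8, -1.2) = (0.28, -1.08)
(p₃, q₃) = (0.28, -1.08) − 0.1·(0.48, 4.32) = (0.232, -1.512)
(p₄, q₄) = (0.232, -1.512) − 0.1·(-1.728, -0.192) = (0.4048, -1.4928)

(0.4048, -1.4928)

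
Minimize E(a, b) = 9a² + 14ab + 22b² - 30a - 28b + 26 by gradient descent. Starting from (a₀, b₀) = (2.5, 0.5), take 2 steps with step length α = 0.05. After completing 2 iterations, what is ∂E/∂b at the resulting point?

72.91

∇E = (18a + 14b - 30, 14a + 44b - 28)
Step 1: at (2.5, 0.5), ∇E = (22, 29) → (2.5, 0.5) − 0.05·(22, 29) = (1.4, -0.95)
Step 2: at (1.4, -0.95), ∇E = (-18.1, -50.2) → (1.4, -0.95) − 0.05·(-18.1, -50.2) = (2.305, 1.56)
∂E/∂b at (2.305, 1.56) = 72.91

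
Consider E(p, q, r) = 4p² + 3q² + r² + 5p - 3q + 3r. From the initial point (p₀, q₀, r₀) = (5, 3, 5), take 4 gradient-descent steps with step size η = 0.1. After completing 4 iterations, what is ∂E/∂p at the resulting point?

∇E = (8p + 5, 6q - 3, 2r + 3)
Step 1: at (5, 3, 5), ∇E = (45, 15, 13) → (5, 3, 5) − 0.1·(45, 15, 13) = (0.5, 1.5, 3.7)
Step 2: at (0.5, 1.5, 3.7), ∇E = (9, 6, 10.4) → (0.5, 1.5, 3.7) − 0.1·(9, 6, 10.4) = (-0.4, 0.9, 2.66)
Step 3: at (-0.4, 0.9, 2.66), ∇E = (1.8, 2.4, 8.32) → (-0.4, 0.9, 2.66) − 0.1·(1.8, 2.4, 8.32) = (-0.58, 0.66, 1.828)
Step 4: at (-0.58, 0.66, 1.828), ∇E = (0.36, 0.96, 6.656) → (-0.58, 0.66, 1.828) − 0.1·(0.36, 0.96, 6.656) = (-0.616, 0.564, 1.1624)
∂E/∂p at (-0.616, 0.564, 1.1624) = 0.072

0.072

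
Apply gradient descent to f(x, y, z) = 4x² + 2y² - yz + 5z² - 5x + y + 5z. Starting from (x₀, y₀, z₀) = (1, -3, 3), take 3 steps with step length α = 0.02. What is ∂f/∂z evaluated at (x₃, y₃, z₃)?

18.87192

∇f = (8x - 5, 4y - z + 1, -y + 10z + 5)
Step 1: at (1, -3, 3), ∇f = (3, -14, 38) → (1, -3, 3) − 0.02·(3, -14, 38) = (0.94, -2.72, 2.24)
Step 2: at (0.94, -2.72, 2.24), ∇f = (2.52, -12.12, 30.12) → (0.94, -2.72, 2.24) − 0.02·(2.52, -12.12, 30.12) = (0.8896, -2.4776, 1.6376)
Step 3: at (0.8896, -2.4776, 1.6376), ∇f = (2.1168, -10.548, 23.8536) → (0.8896, -2.4776, 1.6376) − 0.02·(2.1168, -10.548, 23.8536) = (0.847264, -2.26664, 1.160528)
∂f/∂z at (0.847264, -2.26664, 1.160528) = 18.87192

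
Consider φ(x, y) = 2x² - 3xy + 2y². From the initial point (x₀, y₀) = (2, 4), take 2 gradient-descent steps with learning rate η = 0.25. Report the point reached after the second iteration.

∇φ = (4x - 3y, -3x + 4y)
Step 1: at (2, 4), ∇φ = (-4, 10) → (2, 4) − 0.25·(-4, 10) = (3, 1.5)
Step 2: at (3, 1.5), ∇φ = (7.5, -3) → (3, 1.5) − 0.25·(7.5, -3) = (1.125, 2.25)

(1.125, 2.25)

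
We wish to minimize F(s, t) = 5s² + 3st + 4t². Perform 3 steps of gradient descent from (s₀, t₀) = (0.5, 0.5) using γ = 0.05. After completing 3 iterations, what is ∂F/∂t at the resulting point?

0.4891875

∇F = (10s + 3t, 3s + 8t)
(s₁, t₁) = (0.5, 0.5) − 0.05·(6.5, 5.5) = (0.175, 0.225)
(s₂, t₂) = (0.175, 0.225) − 0.05·(2.425, 2.325) = (0.05375, 0.10875)
(s₃, t₃) = (0.05375, 0.10875) − 0.05·(0.86375, 1.03125) = (0.0105625, 0.0571875)
∂F/∂t at (0.0105625, 0.0571875) = 0.4891875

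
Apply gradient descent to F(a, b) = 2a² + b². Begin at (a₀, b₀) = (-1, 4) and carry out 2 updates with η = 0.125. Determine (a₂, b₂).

∇F = (4a, 2b)
Step 1: at (-1, 4), ∇F = (-4, 8) → (-1, 4) − 0.125·(-4, 8) = (-0.5, 3)
Step 2: at (-0.5, 3), ∇F = (-2, 6) → (-0.5, 3) − 0.125·(-2, 6) = (-0.25, 2.25)

(-0.25, 2.25)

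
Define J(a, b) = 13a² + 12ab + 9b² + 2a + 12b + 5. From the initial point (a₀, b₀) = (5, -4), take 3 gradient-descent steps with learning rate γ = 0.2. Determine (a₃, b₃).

(-334.36, -237.856)

∇J = (26a + 12b + 2, 12a + 18b + 12)
(a₁, b₁) = (5, -4) − 0.2·(84, 0) = (-11.8, -4)
(a₂, b₂) = (-11.8, -4) − 0.2·(-352.8, -201.6) = (58.76, 36.32)
(a₃, b₃) = (58.76, 36.32) − 0.2·(1965.6, 1370.88) = (-334.36, -237.856)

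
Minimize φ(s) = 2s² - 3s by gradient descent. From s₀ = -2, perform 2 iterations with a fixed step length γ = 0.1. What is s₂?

-0.24

φ′(s) = 4s - 3
Step 1: φ′(-2) = -11; s₁ = -2 − 0.1·(-11) = -0.9
Step 2: φ′(-0.9) = -6.6; s₂ = -0.9 − 0.1·(-6.6) = -0.24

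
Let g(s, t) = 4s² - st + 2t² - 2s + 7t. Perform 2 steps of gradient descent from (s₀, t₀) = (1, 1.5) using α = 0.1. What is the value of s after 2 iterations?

∇g = (8s - t - 2, -s + 4t + 7)
Step 1: at (1, 1.5), ∇g = (4.5, 12) → (1, 1.5) − 0.1·(4.5, 12) = (0.55, 0.3)
Step 2: at (0.55, 0.3), ∇g = (2.1, 7.65) → (0.55, 0.3) − 0.1·(2.1, 7.65) = (0.34, -0.465)
s = 0.34

0.34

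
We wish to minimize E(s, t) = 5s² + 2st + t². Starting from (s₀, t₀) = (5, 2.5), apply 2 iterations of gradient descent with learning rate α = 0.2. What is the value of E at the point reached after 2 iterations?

222.65

∇E = (10s + 2t, 2s + 2t)
(s₁, t₁) = (5, 2.5) − 0.2·(55, 15) = (-6, -0.5)
(s₂, t₂) = (-6, -0.5) − 0.2·(-61, -13) = (6.2, 2.1)
E(6.2, 2.1) = 222.65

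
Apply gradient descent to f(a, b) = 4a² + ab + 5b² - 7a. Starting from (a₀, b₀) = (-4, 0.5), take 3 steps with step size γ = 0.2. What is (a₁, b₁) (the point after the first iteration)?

(3.7, 0.3)

∇f = (8a + b - 7, a + 10b)
Step 1: at (-4, 0.5), ∇f = (-38.5, 1) → (-4, 0.5) − 0.2·(-38.5, 1) = (3.7, 0.3)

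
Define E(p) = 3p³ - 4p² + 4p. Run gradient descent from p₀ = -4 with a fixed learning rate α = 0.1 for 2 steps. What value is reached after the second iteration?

E′(p) = 9p² - 8p + 4
Step 1: E′(-4) = 180; p₁ = -4 − 0.1·180 = -22
Step 2: E′(-22) = 4536; p₂ = -22 − 0.1·4536 = -475.6

-475.6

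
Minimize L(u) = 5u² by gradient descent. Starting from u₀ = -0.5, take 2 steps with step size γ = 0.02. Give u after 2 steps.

L′(u) = 10u
u₁ = -0.5 − 0.02·(-5) = -0.4
u₂ = -0.4 − 0.02·(-4) = -0.32

-0.32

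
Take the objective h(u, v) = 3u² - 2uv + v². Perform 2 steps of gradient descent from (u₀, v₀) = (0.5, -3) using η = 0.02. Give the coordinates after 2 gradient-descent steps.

∇h = (6u - 2v, -2u + 2v)
Step 1: at (0.5, -3), ∇h = (9, -7) → (0.5, -3) − 0.02·(9, -7) = (0.32, -2.86)
Step 2: at (0.32, -2.86), ∇h = (7.64, -6.36) → (0.32, -2.86) − 0.02·(7.64, -6.36) = (0.1672, -2.7328)

(0.1672, -2.7328)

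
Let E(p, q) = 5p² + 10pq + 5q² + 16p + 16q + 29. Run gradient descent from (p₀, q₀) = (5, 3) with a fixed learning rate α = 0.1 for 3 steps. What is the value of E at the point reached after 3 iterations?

∇E = (10p + 10q + 16, 10p + 10q + 16)
(p₁, q₁) = (5, 3) − 0.1·(96, 96) = (-4.6, -6.6)
(p₂, q₂) = (-4.6, -6.6) − 0.1·(-96, -96) = (5, 3)
(p₃, q₃) = (5, 3) − 0.1·(96, 96) = (-4.6, -6.6)
E(-4.6, -6.6) = 477

477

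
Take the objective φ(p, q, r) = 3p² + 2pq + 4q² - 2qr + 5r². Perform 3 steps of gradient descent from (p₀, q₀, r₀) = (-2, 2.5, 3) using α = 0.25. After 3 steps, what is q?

3.875

∇φ = (6p + 2q, 2p + 8q - 2r, -2q + 10r)
(p₁, q₁, r₁) = (-2, 2.5, 3) − 0.25·(-7, 10, 25) = (-0.25, 0, -3.25)
(p₂, q₂, r₂) = (-0.25, 0, -3.25) − 0.25·(-1.5, 6, -32.5) = (0.125, -1.5, 4.875)
(p₃, q₃, r₃) = (0.125, -1.5, 4.875) − 0.25·(-2.25, -21.5, 51.75) = (0.6875, 3.875, -8.0625)
q = 3.875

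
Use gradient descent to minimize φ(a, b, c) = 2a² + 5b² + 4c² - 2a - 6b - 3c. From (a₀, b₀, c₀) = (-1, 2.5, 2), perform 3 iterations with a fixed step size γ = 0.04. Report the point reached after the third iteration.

(-0.389056, 1.0104, 0.885952)

∇φ = (4a - 2, 10b - 6, 8c - 3)
(a₁, b₁, c₁) = (-1, 2.5, 2) − 0.04·(-6, 19, 13) = (-0.76, 1.74, 1.48)
(a₂, b₂, c₂) = (-0.76, 1.74, 1.48) − 0.04·(-5.04, 11.4, 8.84) = (-0.5584, 1.284, 1.1264)
(a₃, b₃, c₃) = (-0.5584, 1.284, 1.1264) − 0.04·(-4.2336, 6.84, 6.0112) = (-0.389056, 1.0104, 0.885952)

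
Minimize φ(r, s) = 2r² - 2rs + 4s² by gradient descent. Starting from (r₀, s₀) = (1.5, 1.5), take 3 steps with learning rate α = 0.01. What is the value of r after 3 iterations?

1.408356

∇φ = (4r - 2s, -2r + 8s)
(r₁, s₁) = (1.5, 1.5) − 0.01·(3, 9) = (1.47, 1.41)
(r₂, s₂) = (1.47, 1.41) − 0.01·(3.06, 8.34) = (1.4394, 1.3266)
(r₃, s₃) = (1.4394, 1.3266) − 0.01·(3.1044, 7.734) = (1.408356, 1.24926)
r = 1.408356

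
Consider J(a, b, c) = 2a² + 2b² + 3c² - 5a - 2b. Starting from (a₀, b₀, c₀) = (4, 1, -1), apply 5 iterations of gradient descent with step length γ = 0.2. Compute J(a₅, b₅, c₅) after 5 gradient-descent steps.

-3.6249980928

∇J = (4a - 5, 4b - 2, 6c)
(a₁, b₁, c₁) = (4, 1, -1) − 0.2·(11, 2, -6) = (1.8, 0.6, 0.2)
(a₂, b₂, c₂) = (1.8, 0.6, 0.2) − 0.2·(2.2, 0.4, 1.2) = (1.36, 0.52, -0.04)
(a₃, b₃, c₃) = (1.36, 0.52, -0.04) − 0.2·(0.44, 0.08, -0.24) = (1.272, 0.504, 0.008)
(a₄, b₄, c₄) = (1.272, 0.504, 0.008) − 0.2·(0.088, 0.016, 0.048) = (1.2544, 0.5008, -0.0016)
(a₅, b₅, c₅) = (1.2544, 0.5008, -0.0016) − 0.2·(0.0176, 0.0032, -0.0096) = (1.25088, 0.50016, 0.00032)
J(1.25088, 0.50016, 0.00032) = -3.6249980928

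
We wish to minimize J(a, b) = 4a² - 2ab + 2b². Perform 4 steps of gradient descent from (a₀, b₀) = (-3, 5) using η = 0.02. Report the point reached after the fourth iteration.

∇J = (8a - 2b, -2a + 4b)
Step 1: at (-3, 5), ∇J = (-34, 26) → (-3, 5) − 0.02·(-34, 26) = (-2.32, 4.48)
Step 2: at (-2.32, 4.48), ∇J = (-27.52, 22.56) → (-2.32, 4.48) − 0.02·(-27.52, 22.56) = (-1.7696, 4.0288)
Step 3: at (-1.7696, 4.0288), ∇J = (-22.2144, 19.6544) → (-1.7696, 4.0288) − 0.02·(-22.2144, 19.6544) = (-1.325312, 3.635712)
Step 4: at (-1.325312, 3.635712), ∇J = (-17.87392, 17.193472) → (-1.325312, 3.635712) − 0.02·(-17.87392, 17.193472) = (-0.9678336, 3.29184256)

(-0.9678336, 3.29184256)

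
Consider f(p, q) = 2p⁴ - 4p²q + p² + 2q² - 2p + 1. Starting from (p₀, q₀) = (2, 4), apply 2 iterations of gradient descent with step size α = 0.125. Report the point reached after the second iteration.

(3.203125, 3.53125)

∇f = (8p³ - 8pq + 2p - 2, -4p² + 4q)
Step 1: at (2, 4), ∇f = (2, 0) → (2, 4) − 0.125·(2, 0) = (1.75, 4)
Step 2: at (1.75, 4), ∇f = (-11.625, 3.75) → (1.75, 4) − 0.125·(-11.625, 3.75) = (3.203125, 3.53125)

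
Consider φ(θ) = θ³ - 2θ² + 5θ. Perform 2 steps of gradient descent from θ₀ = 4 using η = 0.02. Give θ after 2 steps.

φ′(θ) = 3θ² - 4θ + 5
Step 1: φ′(4) = 37; θ₁ = 4 − 0.02·37 = 3.26
Step 2: φ′(3.26) = 23.8428; θ₂ = 3.26 − 0.02·23.8428 = 2.783144

2.783144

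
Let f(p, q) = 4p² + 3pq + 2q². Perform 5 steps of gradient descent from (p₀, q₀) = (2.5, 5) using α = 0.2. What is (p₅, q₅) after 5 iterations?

(-2.7264, -1.3184)

∇f = (8p + 3q, 3p + 4q)
(p₁, q₁) = (2.5, 5) − 0.2·(35, 27.5) = (-4.5, -0.5)
(p₂, q₂) = (-4.5, -0.5) − 0.2·(-37.5, -15.5) = (3, 2.6)
(p₃, q₃) = (3, 2.6) − 0.2·(31.8, 19.4) = (-3.36, -1.28)
(p₄, q₄) = (-3.36, -1.28) − 0.2·(-30.72, -15.2) = (2.784, 1.76)
(p₅, q₅) = (2.784, 1.76) − 0.2·(27.552, 15.392) = (-2.7264, -1.3184)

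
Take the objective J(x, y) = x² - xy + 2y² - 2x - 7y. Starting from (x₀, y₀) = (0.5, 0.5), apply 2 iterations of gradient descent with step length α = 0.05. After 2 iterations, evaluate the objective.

-6.5335125

∇J = (2x - y - 2, -x + 4y - 7)
Step 1: at (0.5, 0.5), ∇J = (-1.5, -5.5) → (0.5, 0.5) − 0.05·(-1.5, -5.5) = (0.575, 0.775)
Step 2: at (0.575, 0.775), ∇J = (-1.625, -4.475) → (0.575, 0.775) − 0.05·(-1.625, -4.475) = (0.65625, 0.99875)
J(0.65625, 0.99875) = -6.5335125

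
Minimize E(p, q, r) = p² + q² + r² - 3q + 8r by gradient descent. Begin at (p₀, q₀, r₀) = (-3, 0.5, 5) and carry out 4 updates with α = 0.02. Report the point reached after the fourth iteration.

∇E = (2p, 2q - 3, 2r + 8)
(p₁, q₁, r₁) = (-3, 0.5, 5) − 0.02·(-6, -2, 18) = (-2.88, 0.54, 4.64)
(p₂, q₂, r₂) = (-2.88, 0.54, 4.64) − 0.02·(-5.76, -1.92, 17.28) = (-2.7648, 0.5784, 4.2944)
(p₃, q₃, r₃) = (-2.7648, 0.5784, 4.2944) − 0.02·(-5.5296, -1.8432, 16.5888) = (-2.654208, 0.615264, 3.962624)
(p₄, q₄, r₄) = (-2.654208, 0.615264, 3.962624) − 0.02·(-5.308416, -1.769472, 15.925248) = (-2.54803968, 0.65065344, 3.64411904)

(-2.54803968, 0.65065344, 3.64411904)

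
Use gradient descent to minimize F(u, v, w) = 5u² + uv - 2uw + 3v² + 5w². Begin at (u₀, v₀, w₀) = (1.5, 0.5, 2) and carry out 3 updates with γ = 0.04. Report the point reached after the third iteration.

(0.492032, 0.124544, 0.582464)

∇F = (10u + v - 2w, u + 6v, -2u + 10w)
Step 1: at (1.5, 0.5, 2), ∇F = (11.5, 4.5, 17) → (1.5, 0.5, 2) − 0.04·(11.5, 4.5, 17) = (1.04, 0.32, 1.32)
Step 2: at (1.04, 0.32, 1.32), ∇F = (8.08, 2.96, 11.12) → (1.04, 0.32, 1.32) − 0.04·(8.08, 2.96, 11.12) = (0.7168, 0.2016, 0.8752)
Step 3: at (0.7168, 0.2016, 0.8752), ∇F = (5.6192, 1.9264, 7.3184) → (0.7168, 0.2016, 0.8752) − 0.04·(5.6192, 1.9264, 7.3184) = (0.492032, 0.124544, 0.582464)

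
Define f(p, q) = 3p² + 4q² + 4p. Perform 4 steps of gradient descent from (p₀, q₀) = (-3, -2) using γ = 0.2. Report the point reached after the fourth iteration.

(-0.6704, -0.2592)

∇f = (6p + 4, 8q)
(p₁, q₁) = (-3, -2) − 0.2·(-14, -16) = (-0.2, 1.2)
(p₂, q₂) = (-0.2, 1.2) − 0.2·(2.8, 9.6) = (-0.76, -0.72)
(p₃, q₃) = (-0.76, -0.72) − 0.2·(-0.56, -5.76) = (-0.648, 0.432)
(p₄, q₄) = (-0.648, 0.432) − 0.2·(0.112, 3.456) = (-0.6704, -0.2592)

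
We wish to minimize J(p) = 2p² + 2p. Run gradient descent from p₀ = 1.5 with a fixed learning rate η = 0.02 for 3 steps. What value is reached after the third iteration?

J′(p) = 4p + 2
p₁ = 1.5 − 0.02·8 = 1.34
p₂ = 1.34 − 0.02·7.36 = 1.1928
p₃ = 1.1928 − 0.02·6.7712 = 1.057376

1.057376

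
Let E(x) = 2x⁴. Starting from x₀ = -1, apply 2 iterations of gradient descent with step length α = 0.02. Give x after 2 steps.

-0.74516736

E′(x) = 8x³
x₁ = -1 − 0.02·(-8) = -0.84
x₂ = -0.84 − 0.02·(-4.741632) = -0.74516736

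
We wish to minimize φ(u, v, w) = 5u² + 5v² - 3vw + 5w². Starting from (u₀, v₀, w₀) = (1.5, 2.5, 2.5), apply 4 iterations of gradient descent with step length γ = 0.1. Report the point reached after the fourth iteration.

∇φ = (10u, 10v - 3w, -3v + 10w)
Step 1: at (1.5, 2.5, 2.5), ∇φ = (15, 17.5, 17.5) → (1.5, 2.5, 2.5) − 0.1·(15, 17.5, 17.5) = (0, 0.75, 0.75)
Step 2: at (0, 0.75, 0.75), ∇φ = (0, 5.25, 5.25) → (0, 0.75, 0.75) − 0.1·(0, 5.25, 5.25) = (0, 0.225, 0.225)
Step 3: at (0, 0.225, 0.225), ∇φ = (0, 1.575, 1.575) → (0, 0.225, 0.225) − 0.1·(0, 1.575, 1.575) = (0, 0.0675, 0.0675)
Step 4: at (0, 0.0675, 0.0675), ∇φ = (0, 0.4725, 0.4725) → (0, 0.0675, 0.0675) − 0.1·(0, 0.4725, 0.4725) = (0, 0.02025, 0.02025)

(0, 0.02025, 0.02025)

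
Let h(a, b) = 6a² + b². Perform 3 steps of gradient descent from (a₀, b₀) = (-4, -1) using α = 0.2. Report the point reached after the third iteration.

∇h = (12a, 2b)
(a₁, b₁) = (-4, -1) − 0.2·(-48, -2) = (5.6, -0.6)
(a₂, b₂) = (5.6, -0.6) − 0.2·(67.2, -1.2) = (-7.84, -0.36)
(a₃, b₃) = (-7.84, -0.36) − 0.2·(-94.08, -0.72) = (10.976, -0.216)

(10.976, -0.216)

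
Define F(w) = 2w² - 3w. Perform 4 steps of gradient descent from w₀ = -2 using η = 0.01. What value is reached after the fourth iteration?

-1.58570304

F′(w) = 4w - 3
w₁ = -2 − 0.01·(-11) = -1.89
w₂ = -1.89 − 0.01·(-10.56) = -1.7844
w₃ = -1.7844 − 0.01·(-10.1376) = -1.683024
w₄ = -1.683024 − 0.01·(-9.732096) = -1.58570304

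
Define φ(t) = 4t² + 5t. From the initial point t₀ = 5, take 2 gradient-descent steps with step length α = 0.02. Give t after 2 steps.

3.344

φ′(t) = 8t + 5
Step 1: φ′(5) = 45; t₁ = 5 − 0.02·45 = 4.1
Step 2: φ′(4.1) = 37.8; t₂ = 4.1 − 0.02·37.8 = 3.344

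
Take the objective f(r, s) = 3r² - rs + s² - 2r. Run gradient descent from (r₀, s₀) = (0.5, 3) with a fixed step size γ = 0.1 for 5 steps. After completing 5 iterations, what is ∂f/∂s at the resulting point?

1.81038

∇f = (6r - s - 2, -r + 2s)
Step 1: at (0.5, 3), ∇f = (-2, 5.5) → (0.5, 3) − 0.1·(-2, 5.5) = (0.7, 2.45)
Step 2: at (0.7, 2.45), ∇f = (-0.25, 4.2) → (0.7, 2.45) − 0.1·(-0.25, 4.2) = (0.725, 2.03)
Step 3: at (0.725, 2.03), ∇f = (0.32, 3.335) → (0.725, 2.03) − 0.1·(0.32, 3.335) = (0.693, 1.6965)
Step 4: at (0.693, 1.6965), ∇f = (0.4615, 2.7) → (0.693, 1.6965) − 0.1·(0.4615, 2.7) = (0.64685, 1.4265)
Step 5: at (0.64685, 1.4265), ∇f = (0.4546, 2.20615) → (0.64685, 1.4265) − 0.1·(0.4546, 2.20615) = (0.60139, 1.205885)
∂f/∂s at (0.60139, 1.205885) = 1.81038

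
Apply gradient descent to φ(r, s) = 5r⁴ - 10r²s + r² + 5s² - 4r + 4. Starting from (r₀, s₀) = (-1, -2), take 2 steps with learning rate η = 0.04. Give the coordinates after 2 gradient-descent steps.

∇φ = (20r³ - 20rs + 2r - 4, -10r² + 10s)
(r₁, s₁) = (-1, -2) − 0.04·(-66, -30) = (1.64, -0.8)
(r₂, s₂) = (1.64, -0.8) − 0.04·(113.73888, -34.896) = (-2.9095552, 0.59584)

(-2.9095552, 0.59584)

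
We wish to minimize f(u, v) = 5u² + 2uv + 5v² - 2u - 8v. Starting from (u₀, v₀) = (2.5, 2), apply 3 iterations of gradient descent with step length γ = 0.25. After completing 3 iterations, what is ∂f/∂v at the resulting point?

∇f = (10u + 2v - 2, 2u + 10v - 8)
Step 1: at (2.5, 2), ∇f = (27, 17) → (2.5, 2) − 0.25·(27, 17) = (-4.25, -2.25)
Step 2: at (-4.25, -2.25), ∇f = (-49, -39) → (-4.25, -2.25) − 0.25·(-49, -39) = (8, 7.5)
Step 3: at (8, 7.5), ∇f = (93, 83) → (8, 7.5) − 0.25·(93, 83) = (-15.25, -13.25)
∂f/∂v at (-15.25, -13.25) = -171

-171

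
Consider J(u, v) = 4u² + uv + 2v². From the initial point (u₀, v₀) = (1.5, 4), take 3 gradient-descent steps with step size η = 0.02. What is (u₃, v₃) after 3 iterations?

(0.7046, 3.049284)

∇J = (8u + v, u + 4v)
(u₁, v₁) = (1.5, 4) − 0.02·(16, 17.5) = (1.18, 3.65)
(u₂, v₂) = (1.18, 3.65) − 0.02·(13.09, 15.78) = (0.9182, 3.3344)
(u₃, v₃) = (0.9182, 3.3344) − 0.02·(10.68, 14.2558) = (0.7046, 3.049284)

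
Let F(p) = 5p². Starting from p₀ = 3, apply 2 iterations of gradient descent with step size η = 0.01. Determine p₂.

F′(p) = 10p
Step 1: F′(3) = 30; p₁ = 3 − 0.01·30 = 2.7
Step 2: F′(2.7) = 27; p₂ = 2.7 − 0.01·27 = 2.43

2.43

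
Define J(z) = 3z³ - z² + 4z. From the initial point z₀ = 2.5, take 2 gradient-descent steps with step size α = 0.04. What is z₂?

J′(z) = 9z² - 2z + 4
z₁ = 2.5 − 0.04·55.25 = 0.29
z₂ = 0.29 − 0.04·4.1769 = 0.122924

0.122924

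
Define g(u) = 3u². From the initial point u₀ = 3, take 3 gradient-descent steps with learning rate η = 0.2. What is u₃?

-0.024

g′(u) = 6u
Step 1: g′(3) = 18; u₁ = 3 − 0.2·18 = -0.6
Step 2: g′(-0.6) = -3.6; u₂ = -0.6 − 0.2·(-3.6) = 0.12
Step 3: g′(0.12) = 0.72; u₃ = 0.12 − 0.2·0.72 = -0.024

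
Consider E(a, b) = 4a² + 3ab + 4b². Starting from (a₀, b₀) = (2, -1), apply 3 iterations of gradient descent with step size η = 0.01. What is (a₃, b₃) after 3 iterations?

∇E = (8a + 3b, 3a + 8b)
(a₁, b₁) = (2, -1) − 0.01·(13, -2) = (1.87, -0.98)
(a₂, b₂) = (1.87, -0.98) − 0.01·(12.02, -2.23) = (1.7498, -0.9577)
(a₃, b₃) = (1.7498, -0.9577) − 0.01·(11.1253, -2.4122) = (1.638547, -0.933578)

(1.638547, -0.933578)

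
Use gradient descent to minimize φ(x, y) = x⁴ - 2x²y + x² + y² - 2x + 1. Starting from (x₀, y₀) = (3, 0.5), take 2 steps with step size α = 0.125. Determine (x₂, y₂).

∇φ = (4x³ - 4xy + 2x - 2, -2x² + 2y)
Step 1: at (3, 0.5), ∇φ = (106, -17) → (3, 0.5) − 0.125·(106, -17) = (-10.25, 2.625)
Step 2: at (-10.25, 2.625), ∇φ = (-4222.4375, -204.875) → (-10.25, 2.625) − 0.125·(-4222.4375, -204.875) = (517.5546875, 28.234375)

(517.5546875, 28.234375)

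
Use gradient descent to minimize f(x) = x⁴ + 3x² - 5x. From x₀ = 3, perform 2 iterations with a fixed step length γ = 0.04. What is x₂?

f′(x) = 4x³ + 6x - 5
Step 1: f′(3) = 121; x₁ = 3 − 0.04·121 = -1.84
Step 2: f′(-1.84) = -40.958016; x₂ = -1.84 − 0.04·(-40.958016) = -0.20167936

-0.20167936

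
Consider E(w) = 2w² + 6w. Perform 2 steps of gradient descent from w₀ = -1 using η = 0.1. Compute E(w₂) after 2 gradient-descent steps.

-4.4352

E′(w) = 4w + 6
Step 1: E′(-1) = 2; w₁ = -1 − 0.1·2 = -1.2
Step 2: E′(-1.2) = 1.2; w₂ = -1.2 − 0.1·1.2 = -1.32
E(-1.32) = -4.4352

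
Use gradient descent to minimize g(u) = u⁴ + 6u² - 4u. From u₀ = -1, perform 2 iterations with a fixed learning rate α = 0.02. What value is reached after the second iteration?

g′(u) = 4u³ + 12u - 4
Step 1: g′(-1) = -20; u₁ = -1 − 0.02·(-20) = -0.6
Step 2: g′(-0.6) = -12.064; u₂ = -0.6 − 0.02·(-12.064) = -0.35872

-0.35872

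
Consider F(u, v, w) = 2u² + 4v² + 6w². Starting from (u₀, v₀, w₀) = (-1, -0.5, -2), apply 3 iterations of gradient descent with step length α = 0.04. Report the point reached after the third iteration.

∇F = (4u, 8v, 12w)
(u₁, v₁, w₁) = (-1, -0.5, -2) − 0.04·(-4, -4, -24) = (-0.84, -0.34, -1.04)
(u₂, v₂, w₂) = (-0.84, -0.34, -1.04) − 0.04·(-3.36, -2.72, -12.48) = (-0.7056, -0.2312, -0.5408)
(u₃, v₃, w₃) = (-0.7056, -0.2312, -0.5408) − 0.04·(-2.8224, -1.8496, -6.4896) = (-0.592704, -0.157216, -0.281216)

(-0.592704, -0.157216, -0.281216)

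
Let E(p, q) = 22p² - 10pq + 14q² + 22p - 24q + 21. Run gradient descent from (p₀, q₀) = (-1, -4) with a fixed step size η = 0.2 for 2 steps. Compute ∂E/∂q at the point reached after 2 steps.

∇E = (44p - 10q + 22, -10p + 28q - 24)
Step 1: at (-1, -4), ∇E = (18, -126) → (-1, -4) − 0.2·(18, -126) = (-4.6, 21.2)
Step 2: at (-4.6, 21.2), ∇E = (-392.4, 615.6) → (-4.6, 21.2) − 0.2·(-392.4, 615.6) = (73.88, -101.92)
∂E/∂q at (73.88, -101.92) = -3616.56

-3616.56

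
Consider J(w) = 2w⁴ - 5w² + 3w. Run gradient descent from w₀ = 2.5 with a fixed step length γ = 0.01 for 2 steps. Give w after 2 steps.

1.33287816

J′(w) = 8w³ - 10w + 3
w₁ = 2.5 − 0.01·103 = 1.47
w₂ = 1.47 − 0.01·13.712184 = 1.33287816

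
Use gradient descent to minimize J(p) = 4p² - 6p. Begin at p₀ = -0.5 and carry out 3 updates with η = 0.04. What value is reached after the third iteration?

J′(p) = 8p - 6
p₁ = -0.5 − 0.04·(-10) = -0.1
p₂ = -0.1 − 0.04·(-6.8) = 0.172
p₃ = 0.172 − 0.04·(-4.624) = 0.35696

0.35696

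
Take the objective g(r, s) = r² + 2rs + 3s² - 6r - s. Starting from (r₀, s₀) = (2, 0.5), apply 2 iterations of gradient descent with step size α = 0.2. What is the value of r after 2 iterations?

∇g = (2r + 2s - 6, 2r + 6s - 1)
Step 1: at (2, 0.5), ∇g = (-1, 6) → (2, 0.5) − 0.2·(-1, 6) = (2.2, -0.7)
Step 2: at (2.2, -0.7), ∇g = (-3, -0.8) → (2.2, -0.7) − 0.2·(-3, -0.8) = (2.8, -0.54)
r = 2.8

2.8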